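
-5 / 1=-5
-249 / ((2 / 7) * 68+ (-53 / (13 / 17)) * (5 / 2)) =15106 / 9333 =1.62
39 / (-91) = -3 / 7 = -0.43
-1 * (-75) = 75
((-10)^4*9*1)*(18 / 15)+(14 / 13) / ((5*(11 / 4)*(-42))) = 231659996 / 2145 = 108000.00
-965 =-965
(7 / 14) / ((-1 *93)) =-1 / 186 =-0.01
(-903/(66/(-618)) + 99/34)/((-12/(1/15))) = -210893/4488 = -46.99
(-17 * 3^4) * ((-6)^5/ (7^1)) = 10707552/ 7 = 1529650.29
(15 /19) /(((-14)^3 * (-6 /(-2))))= -5 /52136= -0.00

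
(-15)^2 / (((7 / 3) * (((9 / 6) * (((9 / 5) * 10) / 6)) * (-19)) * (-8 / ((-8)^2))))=1200 / 133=9.02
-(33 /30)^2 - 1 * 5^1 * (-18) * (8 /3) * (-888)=-21312121 /100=-213121.21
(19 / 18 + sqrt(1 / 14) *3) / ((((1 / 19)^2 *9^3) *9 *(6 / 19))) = 6859 *sqrt(14) / 183708 + 130321 / 708588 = 0.32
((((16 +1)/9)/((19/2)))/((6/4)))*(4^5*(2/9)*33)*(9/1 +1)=15319040/1539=9953.89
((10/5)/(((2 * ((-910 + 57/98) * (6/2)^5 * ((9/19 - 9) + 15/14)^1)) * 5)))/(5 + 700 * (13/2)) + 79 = 77268816748188643/978086287951425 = 79.00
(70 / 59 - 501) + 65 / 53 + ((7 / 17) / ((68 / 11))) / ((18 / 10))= -16219485233 / 32533308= -498.55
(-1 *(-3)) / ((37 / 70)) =210 / 37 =5.68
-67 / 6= -11.17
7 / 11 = 0.64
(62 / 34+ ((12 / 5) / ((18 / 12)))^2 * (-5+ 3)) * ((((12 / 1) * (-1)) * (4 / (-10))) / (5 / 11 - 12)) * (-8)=-2958912 / 269875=-10.96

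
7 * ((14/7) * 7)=98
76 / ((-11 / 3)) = -228 / 11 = -20.73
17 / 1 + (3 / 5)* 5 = 20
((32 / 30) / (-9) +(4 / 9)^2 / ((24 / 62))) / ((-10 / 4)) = -952 / 6075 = -0.16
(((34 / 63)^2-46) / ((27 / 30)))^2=3291249072400 / 1275989841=2579.37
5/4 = 1.25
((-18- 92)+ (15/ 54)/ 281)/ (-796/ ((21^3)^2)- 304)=1060402790475/ 2930594137592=0.36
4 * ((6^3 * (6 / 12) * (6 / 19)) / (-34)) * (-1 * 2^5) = 41472 / 323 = 128.40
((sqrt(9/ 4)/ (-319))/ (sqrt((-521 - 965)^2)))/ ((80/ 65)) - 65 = -985990759/ 15169088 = -65.00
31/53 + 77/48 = 5569/2544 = 2.19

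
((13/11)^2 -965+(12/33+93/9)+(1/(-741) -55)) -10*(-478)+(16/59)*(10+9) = 6660540505/1763333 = 3777.24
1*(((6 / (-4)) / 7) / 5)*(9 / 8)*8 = -27 / 70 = -0.39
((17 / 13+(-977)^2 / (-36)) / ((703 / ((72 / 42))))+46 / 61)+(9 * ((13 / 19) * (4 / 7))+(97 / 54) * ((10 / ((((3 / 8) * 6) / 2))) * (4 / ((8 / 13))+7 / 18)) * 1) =49.61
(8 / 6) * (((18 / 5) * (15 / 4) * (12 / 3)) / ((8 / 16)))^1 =144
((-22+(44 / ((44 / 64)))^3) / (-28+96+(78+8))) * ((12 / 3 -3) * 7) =131061 / 11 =11914.64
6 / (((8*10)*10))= 0.01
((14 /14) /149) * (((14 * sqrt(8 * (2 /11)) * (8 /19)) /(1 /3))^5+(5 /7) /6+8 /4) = 29618.33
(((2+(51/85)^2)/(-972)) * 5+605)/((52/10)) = 2940241/25272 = 116.34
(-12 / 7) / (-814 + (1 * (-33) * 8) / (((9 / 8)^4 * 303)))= 3975966 / 1889182757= 0.00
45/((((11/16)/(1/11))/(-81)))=-58320/121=-481.98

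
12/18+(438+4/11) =14488/33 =439.03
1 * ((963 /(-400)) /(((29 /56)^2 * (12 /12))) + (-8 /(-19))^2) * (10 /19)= -133584856 /28842095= -4.63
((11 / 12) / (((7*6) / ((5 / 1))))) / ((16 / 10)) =275 / 4032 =0.07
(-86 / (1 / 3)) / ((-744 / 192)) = 2064 / 31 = 66.58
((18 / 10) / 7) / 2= 9 / 70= 0.13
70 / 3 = 23.33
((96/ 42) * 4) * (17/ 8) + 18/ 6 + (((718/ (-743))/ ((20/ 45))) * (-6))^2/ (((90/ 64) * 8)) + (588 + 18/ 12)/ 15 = 594001589/ 7728686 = 76.86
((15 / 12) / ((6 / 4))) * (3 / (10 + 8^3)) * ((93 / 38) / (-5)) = -31 / 13224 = -0.00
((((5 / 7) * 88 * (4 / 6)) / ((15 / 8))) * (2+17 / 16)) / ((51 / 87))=17864 / 153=116.76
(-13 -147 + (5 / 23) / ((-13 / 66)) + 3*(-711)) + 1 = -685638 / 299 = -2293.10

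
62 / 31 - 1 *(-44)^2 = -1934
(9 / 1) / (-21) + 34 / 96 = -25 / 336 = -0.07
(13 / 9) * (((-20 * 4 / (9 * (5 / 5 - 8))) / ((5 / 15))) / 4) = 260 / 189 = 1.38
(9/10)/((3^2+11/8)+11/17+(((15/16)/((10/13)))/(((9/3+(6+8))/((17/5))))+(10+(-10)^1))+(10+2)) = 2448/63283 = 0.04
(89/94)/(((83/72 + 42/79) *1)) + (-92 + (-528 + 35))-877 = -658095718/450307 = -1461.44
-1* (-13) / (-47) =-13 / 47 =-0.28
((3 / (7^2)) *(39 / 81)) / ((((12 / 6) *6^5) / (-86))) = -559 / 3429216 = -0.00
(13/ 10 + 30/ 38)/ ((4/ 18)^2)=32157/ 760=42.31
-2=-2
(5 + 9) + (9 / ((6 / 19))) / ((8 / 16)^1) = 71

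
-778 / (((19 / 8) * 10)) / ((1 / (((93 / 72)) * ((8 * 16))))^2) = -765601792 / 855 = -895440.69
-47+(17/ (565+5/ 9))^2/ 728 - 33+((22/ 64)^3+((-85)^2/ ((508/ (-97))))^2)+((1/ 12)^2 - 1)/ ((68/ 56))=90706641570542354996088217/ 47661287868356198400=1903151.29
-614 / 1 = -614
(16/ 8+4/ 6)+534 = 1610/ 3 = 536.67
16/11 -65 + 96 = 357/11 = 32.45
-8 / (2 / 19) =-76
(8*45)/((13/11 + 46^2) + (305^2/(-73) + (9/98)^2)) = 0.43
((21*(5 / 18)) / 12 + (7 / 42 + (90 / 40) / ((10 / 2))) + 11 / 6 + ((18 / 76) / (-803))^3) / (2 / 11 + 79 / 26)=12200167322840237 / 13380948447566535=0.91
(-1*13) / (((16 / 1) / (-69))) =897 / 16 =56.06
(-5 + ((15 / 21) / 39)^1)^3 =-2515456000 / 20346417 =-123.63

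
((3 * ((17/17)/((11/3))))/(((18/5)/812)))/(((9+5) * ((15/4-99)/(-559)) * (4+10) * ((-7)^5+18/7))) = -162110/492991521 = -0.00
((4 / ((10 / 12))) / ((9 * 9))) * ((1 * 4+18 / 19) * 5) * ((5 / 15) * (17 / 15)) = 0.55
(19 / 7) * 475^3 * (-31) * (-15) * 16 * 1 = 15149816250000 / 7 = 2164259464285.71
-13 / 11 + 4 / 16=-41 / 44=-0.93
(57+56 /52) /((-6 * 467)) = -755 /36426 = -0.02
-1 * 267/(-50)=267/50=5.34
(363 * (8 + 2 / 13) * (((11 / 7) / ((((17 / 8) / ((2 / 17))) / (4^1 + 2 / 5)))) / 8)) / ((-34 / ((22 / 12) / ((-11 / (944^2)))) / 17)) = 1382994950656 / 131495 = 10517471.77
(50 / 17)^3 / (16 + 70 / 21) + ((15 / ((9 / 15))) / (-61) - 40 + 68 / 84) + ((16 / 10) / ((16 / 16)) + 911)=797870059051 / 912565185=874.32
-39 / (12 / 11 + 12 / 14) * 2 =-40.04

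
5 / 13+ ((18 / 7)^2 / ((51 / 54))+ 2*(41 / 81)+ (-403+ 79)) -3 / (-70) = -2767922449 / 8771490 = -315.56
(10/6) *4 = 20/3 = 6.67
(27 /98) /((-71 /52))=-702 /3479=-0.20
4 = 4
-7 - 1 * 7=-14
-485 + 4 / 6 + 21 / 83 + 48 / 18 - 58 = -134314 / 249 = -539.41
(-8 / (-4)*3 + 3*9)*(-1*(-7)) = 231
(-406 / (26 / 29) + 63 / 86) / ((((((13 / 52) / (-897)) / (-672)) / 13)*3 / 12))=-2437480071936 / 43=-56685583068.28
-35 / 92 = -0.38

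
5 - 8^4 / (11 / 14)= -57289 / 11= -5208.09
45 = 45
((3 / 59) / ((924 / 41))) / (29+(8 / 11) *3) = 41 / 566636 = 0.00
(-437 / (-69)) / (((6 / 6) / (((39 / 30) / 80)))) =247 / 2400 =0.10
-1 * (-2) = 2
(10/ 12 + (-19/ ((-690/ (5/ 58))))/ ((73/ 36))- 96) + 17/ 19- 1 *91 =-1028396113/ 5550774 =-185.27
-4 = -4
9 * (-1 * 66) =-594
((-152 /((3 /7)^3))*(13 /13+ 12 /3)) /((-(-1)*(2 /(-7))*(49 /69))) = 428260 /9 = 47584.44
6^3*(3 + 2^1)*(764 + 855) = 1748520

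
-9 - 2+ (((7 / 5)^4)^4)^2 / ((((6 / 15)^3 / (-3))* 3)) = -741179.87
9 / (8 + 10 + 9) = 0.33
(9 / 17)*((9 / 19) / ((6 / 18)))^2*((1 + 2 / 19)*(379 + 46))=3444525 / 6859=502.19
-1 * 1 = -1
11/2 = 5.50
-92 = -92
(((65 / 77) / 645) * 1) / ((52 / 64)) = 16 / 9933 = 0.00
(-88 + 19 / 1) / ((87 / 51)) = -1173 / 29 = -40.45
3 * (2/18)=1/3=0.33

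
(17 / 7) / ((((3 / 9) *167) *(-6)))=-17 / 2338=-0.01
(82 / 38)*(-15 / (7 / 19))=-615 / 7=-87.86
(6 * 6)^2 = 1296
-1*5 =-5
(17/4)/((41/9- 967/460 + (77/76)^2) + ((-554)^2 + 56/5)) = 0.00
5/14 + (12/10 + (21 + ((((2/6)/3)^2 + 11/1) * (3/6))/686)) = 6269281/277830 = 22.57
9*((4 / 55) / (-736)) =-9 / 10120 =-0.00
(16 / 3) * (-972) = -5184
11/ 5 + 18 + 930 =4751/ 5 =950.20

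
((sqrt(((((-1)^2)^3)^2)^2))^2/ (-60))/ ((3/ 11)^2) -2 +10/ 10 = -661/ 540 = -1.22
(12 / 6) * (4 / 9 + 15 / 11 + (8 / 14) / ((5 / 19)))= 27578 / 3465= 7.96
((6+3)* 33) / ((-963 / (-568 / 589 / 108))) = 1562 / 567207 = 0.00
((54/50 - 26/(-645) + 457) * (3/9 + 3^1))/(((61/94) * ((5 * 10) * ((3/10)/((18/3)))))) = 555516688/590175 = 941.27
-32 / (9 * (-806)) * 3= 16 / 1209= 0.01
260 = 260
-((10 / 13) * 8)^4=-40960000 / 28561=-1434.12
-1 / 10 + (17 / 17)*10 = 99 / 10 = 9.90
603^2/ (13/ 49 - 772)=-5938947/ 12605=-471.16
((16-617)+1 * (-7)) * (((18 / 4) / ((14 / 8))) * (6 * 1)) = -65664 / 7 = -9380.57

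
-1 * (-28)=28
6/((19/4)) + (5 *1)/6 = 2.10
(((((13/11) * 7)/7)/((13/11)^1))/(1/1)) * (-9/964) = -9/964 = -0.01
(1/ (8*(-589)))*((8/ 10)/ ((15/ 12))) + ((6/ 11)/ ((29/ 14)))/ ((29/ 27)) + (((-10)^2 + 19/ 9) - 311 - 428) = -780518228518/ 1225988775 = -636.64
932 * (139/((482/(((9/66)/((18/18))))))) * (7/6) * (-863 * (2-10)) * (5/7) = 558999620/2651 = 210863.68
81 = 81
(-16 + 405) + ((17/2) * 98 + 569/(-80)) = 97191/80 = 1214.89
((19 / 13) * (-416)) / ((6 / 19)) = -5776 / 3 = -1925.33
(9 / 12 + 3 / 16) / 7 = 15 / 112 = 0.13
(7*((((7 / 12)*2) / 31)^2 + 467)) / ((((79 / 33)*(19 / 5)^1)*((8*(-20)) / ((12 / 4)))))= -1244041337 / 184635008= -6.74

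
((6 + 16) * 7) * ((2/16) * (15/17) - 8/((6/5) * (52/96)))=-1660505/884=-1878.40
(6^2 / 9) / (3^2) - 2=-14 / 9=-1.56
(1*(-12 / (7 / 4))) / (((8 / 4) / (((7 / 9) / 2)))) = -4 / 3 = -1.33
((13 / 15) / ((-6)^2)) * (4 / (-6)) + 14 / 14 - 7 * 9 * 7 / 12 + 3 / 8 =-114667 / 3240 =-35.39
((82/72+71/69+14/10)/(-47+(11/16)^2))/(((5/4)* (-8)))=472672/61639425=0.01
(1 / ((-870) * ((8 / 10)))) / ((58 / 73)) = -73 / 40368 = -0.00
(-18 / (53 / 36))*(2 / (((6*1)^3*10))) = -3 / 265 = -0.01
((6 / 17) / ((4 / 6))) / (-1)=-9 / 17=-0.53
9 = 9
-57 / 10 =-5.70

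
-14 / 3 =-4.67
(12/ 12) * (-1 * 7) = -7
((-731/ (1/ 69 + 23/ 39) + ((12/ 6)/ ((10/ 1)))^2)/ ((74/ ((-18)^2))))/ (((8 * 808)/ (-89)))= 118170886797/ 1620363200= 72.93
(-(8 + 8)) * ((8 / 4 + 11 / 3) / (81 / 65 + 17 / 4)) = -16.50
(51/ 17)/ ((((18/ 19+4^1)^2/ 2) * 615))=361/ 905690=0.00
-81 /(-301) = 81 /301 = 0.27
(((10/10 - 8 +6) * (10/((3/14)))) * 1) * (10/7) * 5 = -1000/3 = -333.33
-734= -734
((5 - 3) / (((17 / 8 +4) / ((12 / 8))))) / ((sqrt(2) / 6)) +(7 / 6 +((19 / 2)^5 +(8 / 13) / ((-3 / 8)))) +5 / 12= 72 * sqrt(2) / 49 +32189263 / 416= 77380.11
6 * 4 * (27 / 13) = 648 / 13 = 49.85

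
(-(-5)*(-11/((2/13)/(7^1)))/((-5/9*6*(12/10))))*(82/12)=205205/48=4275.10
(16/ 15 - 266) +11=-3809/ 15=-253.93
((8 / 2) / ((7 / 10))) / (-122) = -20 / 427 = -0.05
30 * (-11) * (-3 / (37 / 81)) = 80190 / 37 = 2167.30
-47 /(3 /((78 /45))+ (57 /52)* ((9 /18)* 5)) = -4888 /465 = -10.51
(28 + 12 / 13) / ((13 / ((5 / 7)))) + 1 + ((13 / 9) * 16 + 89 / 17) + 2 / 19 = 106748888 / 3438981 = 31.04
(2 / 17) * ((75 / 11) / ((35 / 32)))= 960 / 1309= 0.73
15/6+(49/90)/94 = 21199/8460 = 2.51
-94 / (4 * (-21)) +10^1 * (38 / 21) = 269 / 14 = 19.21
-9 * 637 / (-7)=819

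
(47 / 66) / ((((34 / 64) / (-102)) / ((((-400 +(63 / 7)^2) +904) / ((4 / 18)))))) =-3959280 / 11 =-359934.55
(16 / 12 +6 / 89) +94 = 25472 / 267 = 95.40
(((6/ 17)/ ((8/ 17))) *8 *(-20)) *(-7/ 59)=840/ 59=14.24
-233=-233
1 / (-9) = -1 / 9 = -0.11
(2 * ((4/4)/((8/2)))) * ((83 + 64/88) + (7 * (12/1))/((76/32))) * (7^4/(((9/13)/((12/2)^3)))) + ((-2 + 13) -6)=9323074441/209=44608011.68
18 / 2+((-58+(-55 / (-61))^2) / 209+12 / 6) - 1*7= 2897963 / 777689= 3.73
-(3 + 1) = -4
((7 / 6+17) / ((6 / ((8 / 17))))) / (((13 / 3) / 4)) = 872 / 663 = 1.32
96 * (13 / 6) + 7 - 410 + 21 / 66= -4283 / 22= -194.68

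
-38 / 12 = -19 / 6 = -3.17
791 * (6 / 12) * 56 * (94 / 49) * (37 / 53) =1572056 / 53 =29661.43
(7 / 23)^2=49 / 529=0.09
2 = 2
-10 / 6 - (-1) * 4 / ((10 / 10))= 7 / 3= 2.33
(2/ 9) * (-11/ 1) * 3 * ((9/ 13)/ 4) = -33/ 26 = -1.27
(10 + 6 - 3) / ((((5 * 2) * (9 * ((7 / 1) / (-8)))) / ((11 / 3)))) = -572 / 945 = -0.61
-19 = -19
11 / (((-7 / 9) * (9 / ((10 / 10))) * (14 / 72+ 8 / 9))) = -1.45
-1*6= -6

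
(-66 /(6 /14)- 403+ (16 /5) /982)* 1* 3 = -4102281 /2455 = -1670.99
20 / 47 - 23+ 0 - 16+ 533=23238 / 47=494.43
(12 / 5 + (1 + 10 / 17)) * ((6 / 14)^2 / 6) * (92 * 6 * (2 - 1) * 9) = 2526228 / 4165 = 606.54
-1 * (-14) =14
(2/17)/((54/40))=40/459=0.09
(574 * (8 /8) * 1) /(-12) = -287 /6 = -47.83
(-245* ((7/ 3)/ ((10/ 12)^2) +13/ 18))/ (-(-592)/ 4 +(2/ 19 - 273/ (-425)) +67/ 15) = -145370995/ 22269696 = -6.53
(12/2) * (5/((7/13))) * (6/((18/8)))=1040/7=148.57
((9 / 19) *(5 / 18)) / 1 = 5 / 38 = 0.13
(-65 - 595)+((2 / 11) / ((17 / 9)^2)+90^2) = 23651922 / 3179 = 7440.05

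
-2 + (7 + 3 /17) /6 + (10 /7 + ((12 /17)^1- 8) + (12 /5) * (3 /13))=-141913 /23205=-6.12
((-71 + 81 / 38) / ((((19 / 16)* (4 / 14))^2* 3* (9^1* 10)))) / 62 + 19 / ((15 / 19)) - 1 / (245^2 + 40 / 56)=19322825469457 / 804082078980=24.03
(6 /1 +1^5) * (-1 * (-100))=700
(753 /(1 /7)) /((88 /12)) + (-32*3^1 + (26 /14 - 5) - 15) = 604.63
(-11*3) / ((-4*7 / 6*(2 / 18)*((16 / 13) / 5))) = 57915 / 224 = 258.55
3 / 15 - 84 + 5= -394 / 5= -78.80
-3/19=-0.16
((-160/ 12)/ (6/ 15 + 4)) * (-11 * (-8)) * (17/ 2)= -6800/ 3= -2266.67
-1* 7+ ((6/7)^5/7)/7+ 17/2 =2486181/1647086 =1.51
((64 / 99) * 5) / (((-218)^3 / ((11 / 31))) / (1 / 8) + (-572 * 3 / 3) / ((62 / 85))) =-4960 / 358423789617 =-0.00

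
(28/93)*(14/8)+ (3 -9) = -509/93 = -5.47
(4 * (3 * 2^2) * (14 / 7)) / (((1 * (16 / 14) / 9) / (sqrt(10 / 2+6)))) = 756 * sqrt(11) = 2507.37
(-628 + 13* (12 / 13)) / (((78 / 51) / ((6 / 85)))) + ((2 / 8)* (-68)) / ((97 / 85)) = -273181 / 6305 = -43.33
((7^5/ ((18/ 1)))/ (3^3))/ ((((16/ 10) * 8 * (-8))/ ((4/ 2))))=-0.68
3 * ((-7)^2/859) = 0.17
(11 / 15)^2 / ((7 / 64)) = 7744 / 1575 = 4.92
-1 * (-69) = 69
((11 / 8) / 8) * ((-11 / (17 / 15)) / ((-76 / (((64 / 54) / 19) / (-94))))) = -605 / 41535216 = -0.00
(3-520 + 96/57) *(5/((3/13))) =-636415/57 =-11165.18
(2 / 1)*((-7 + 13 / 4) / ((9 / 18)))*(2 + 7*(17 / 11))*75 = -14420.45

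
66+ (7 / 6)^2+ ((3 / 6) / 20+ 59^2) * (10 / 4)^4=156723725 / 1152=136044.90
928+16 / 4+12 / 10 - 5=4641 / 5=928.20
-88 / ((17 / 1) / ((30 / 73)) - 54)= 2640 / 379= 6.97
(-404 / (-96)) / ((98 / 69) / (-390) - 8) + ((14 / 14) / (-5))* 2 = -3987949 / 4307560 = -0.93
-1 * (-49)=49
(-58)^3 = -195112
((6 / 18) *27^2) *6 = 1458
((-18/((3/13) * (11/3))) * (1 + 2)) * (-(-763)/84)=-12753/22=-579.68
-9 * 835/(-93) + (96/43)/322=17343603/214613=80.81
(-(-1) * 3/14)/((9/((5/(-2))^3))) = -125/336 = -0.37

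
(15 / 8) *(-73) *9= -9855 / 8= -1231.88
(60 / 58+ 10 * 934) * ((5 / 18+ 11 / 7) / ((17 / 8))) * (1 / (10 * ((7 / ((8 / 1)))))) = 201975584 / 217413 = 928.99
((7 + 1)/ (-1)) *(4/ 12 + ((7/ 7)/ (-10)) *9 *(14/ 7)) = 176/ 15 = 11.73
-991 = -991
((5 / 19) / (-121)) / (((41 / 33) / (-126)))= 1890 / 8569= 0.22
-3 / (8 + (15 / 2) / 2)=-12 / 47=-0.26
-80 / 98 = -40 / 49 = -0.82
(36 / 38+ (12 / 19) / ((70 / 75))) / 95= 216 / 12635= 0.02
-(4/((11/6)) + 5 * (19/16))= -1429/176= -8.12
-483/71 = -6.80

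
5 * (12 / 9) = 20 / 3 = 6.67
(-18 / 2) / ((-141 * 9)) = 1 / 141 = 0.01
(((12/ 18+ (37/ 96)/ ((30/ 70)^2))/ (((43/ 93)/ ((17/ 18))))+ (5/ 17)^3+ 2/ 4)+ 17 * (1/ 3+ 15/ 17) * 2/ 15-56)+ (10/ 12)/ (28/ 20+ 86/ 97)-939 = -5985899451258941/ 6072699107520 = -985.71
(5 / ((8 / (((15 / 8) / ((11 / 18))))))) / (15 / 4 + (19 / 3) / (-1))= -2025 / 2728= -0.74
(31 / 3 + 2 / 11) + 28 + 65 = 3416 / 33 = 103.52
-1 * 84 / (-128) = 21 / 32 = 0.66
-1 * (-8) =8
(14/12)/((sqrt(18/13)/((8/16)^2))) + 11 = 7*sqrt(26)/144 + 11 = 11.25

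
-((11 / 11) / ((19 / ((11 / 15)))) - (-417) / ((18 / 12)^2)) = -52831 / 285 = -185.37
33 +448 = 481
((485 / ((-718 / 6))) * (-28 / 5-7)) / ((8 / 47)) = 861651 / 2872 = 300.02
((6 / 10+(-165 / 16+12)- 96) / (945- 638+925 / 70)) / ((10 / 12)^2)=-472311 / 1120750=-0.42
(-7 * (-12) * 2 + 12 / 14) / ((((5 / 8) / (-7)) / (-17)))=32150.40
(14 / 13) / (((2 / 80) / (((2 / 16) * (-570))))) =-39900 / 13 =-3069.23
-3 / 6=-1 / 2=-0.50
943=943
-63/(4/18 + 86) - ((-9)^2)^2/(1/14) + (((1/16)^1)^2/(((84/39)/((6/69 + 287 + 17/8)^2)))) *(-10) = -1098982214939873/11769970688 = -93371.70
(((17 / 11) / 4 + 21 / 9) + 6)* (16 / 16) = 1151 / 132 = 8.72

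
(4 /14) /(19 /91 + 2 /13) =26 /33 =0.79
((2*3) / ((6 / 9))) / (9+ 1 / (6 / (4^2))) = 27 / 35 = 0.77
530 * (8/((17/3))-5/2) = -9805/17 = -576.76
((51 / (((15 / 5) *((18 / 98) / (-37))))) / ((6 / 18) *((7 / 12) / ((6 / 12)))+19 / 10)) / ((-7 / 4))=88060 / 103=854.95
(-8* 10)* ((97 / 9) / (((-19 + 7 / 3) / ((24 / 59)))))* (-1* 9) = -55872 / 295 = -189.40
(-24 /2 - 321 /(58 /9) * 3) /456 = -3121 /8816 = -0.35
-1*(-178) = 178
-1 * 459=-459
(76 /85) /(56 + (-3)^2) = 76 /5525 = 0.01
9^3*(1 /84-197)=-4020921 /28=-143604.32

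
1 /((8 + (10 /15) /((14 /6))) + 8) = 7 /114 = 0.06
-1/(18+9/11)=-11/207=-0.05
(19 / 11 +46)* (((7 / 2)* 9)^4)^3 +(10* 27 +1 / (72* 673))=12430925695438036818978741397 / 272904192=45550512083881939120.15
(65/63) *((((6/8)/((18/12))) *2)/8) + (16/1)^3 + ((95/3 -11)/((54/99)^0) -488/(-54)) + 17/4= 6244685/1512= 4130.08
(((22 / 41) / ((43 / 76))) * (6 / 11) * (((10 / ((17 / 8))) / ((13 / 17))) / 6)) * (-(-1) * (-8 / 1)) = -97280 / 22919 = -4.24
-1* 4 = -4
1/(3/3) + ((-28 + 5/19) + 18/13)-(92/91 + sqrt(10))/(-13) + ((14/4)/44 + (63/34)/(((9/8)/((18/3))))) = -514893893/33625592 + sqrt(10)/13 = -15.07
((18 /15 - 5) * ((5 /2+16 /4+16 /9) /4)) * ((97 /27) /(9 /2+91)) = -274607 /928260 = -0.30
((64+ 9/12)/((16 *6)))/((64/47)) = 12173/24576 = 0.50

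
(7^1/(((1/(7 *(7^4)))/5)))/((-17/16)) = -9411920/17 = -553642.35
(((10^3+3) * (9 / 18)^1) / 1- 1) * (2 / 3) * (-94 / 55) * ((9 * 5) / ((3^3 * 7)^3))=-1222 / 321489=-0.00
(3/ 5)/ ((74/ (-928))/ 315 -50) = -87696/ 7308037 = -0.01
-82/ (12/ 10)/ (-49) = 205/ 147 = 1.39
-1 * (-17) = 17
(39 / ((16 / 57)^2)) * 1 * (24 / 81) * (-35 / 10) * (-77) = 2529527 / 64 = 39523.86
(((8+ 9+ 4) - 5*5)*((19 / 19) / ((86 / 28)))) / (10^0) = -56 / 43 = -1.30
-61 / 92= -0.66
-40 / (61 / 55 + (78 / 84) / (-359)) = -11057200 / 305871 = -36.15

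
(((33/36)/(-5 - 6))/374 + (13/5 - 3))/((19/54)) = -80829/71060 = -1.14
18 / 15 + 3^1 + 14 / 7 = 31 / 5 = 6.20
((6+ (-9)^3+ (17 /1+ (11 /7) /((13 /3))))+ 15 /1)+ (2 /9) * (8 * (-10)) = -580192 /819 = -708.42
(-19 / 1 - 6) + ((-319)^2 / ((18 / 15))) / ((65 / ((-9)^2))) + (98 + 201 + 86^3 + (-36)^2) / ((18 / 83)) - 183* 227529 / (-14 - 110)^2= 5474731171957 / 1798992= 3043221.52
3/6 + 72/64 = 13/8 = 1.62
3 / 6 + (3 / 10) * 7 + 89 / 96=1693 / 480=3.53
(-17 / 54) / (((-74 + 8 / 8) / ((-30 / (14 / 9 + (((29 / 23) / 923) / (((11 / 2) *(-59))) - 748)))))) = 234219557 / 1351347652640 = 0.00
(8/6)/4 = 0.33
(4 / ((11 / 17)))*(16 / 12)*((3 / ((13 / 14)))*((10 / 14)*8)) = 21760 / 143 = 152.17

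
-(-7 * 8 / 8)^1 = 7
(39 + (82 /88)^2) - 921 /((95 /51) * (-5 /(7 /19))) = 1333145617 /17472400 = 76.30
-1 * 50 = -50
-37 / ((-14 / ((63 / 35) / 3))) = 111 / 70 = 1.59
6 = 6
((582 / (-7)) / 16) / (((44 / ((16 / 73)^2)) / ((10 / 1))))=-23280 / 410333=-0.06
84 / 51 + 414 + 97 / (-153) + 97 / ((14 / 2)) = 459320 / 1071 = 428.87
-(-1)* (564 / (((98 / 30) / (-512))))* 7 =-4331520 / 7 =-618788.57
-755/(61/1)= -755/61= -12.38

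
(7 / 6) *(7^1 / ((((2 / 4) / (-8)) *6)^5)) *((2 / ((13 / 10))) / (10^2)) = -802816 / 47385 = -16.94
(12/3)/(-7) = -4/7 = -0.57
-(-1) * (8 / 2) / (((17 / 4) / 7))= 112 / 17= 6.59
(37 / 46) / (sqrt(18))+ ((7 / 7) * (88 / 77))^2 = 37 * sqrt(2) / 276+ 64 / 49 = 1.50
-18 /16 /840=-3 /2240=-0.00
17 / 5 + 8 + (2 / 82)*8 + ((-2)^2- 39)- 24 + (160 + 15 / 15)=23287 / 205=113.60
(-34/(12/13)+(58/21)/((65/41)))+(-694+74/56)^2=24449003377/50960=479768.51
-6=-6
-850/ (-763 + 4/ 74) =1.11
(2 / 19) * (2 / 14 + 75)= 1052 / 133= 7.91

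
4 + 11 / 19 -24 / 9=109 / 57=1.91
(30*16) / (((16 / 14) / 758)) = 318360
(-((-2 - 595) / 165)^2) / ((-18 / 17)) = 12.36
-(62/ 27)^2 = -3844/ 729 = -5.27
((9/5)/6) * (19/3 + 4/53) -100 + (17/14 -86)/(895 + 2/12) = -1956216987/19926410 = -98.17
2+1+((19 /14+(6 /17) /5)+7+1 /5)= 11.63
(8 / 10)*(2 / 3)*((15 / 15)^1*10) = 16 / 3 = 5.33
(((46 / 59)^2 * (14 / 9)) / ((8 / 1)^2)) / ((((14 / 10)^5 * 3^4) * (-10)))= -330625 / 97486323984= -0.00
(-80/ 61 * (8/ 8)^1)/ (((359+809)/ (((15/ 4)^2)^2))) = -253125/ 1139968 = -0.22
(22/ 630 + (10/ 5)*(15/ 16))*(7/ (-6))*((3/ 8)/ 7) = -4813/ 40320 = -0.12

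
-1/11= -0.09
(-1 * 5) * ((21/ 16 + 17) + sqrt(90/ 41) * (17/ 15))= -1465/ 16- 17 * sqrt(410)/ 41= -99.96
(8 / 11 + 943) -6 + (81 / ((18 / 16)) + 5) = 11162 / 11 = 1014.73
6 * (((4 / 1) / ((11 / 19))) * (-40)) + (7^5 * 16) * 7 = 20687984 / 11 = 1880725.82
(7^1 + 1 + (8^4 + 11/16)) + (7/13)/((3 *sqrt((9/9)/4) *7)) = 2561357/624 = 4104.74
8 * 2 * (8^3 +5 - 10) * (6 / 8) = 6084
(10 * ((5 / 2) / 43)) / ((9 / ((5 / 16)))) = 125 / 6192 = 0.02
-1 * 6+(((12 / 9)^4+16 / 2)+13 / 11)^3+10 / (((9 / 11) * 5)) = 1876.58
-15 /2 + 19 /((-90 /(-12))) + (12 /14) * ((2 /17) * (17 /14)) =-7121 /1470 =-4.84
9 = 9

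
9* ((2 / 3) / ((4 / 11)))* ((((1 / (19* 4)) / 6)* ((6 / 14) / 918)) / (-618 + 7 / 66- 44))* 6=-121 / 790174280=-0.00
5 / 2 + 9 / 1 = 23 / 2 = 11.50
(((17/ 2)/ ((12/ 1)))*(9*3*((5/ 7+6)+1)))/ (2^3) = 4131/ 224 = 18.44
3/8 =0.38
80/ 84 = 20/ 21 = 0.95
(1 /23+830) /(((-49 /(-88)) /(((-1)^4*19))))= 31920152 /1127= 28323.12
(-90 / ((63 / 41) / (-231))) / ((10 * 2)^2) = 1353 / 40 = 33.82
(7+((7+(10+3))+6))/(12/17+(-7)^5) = -561/285707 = -0.00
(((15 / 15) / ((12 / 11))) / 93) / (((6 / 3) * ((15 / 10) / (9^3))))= 297 / 124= 2.40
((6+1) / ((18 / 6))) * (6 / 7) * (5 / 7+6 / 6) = 24 / 7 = 3.43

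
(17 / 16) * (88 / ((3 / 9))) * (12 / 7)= 3366 / 7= 480.86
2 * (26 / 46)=26 / 23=1.13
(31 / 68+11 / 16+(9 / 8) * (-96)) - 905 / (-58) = -719805 / 7888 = -91.25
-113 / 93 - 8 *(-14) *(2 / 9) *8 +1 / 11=607622 / 3069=197.99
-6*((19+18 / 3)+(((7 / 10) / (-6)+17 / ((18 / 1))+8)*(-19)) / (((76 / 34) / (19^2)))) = 9742693 / 60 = 162378.22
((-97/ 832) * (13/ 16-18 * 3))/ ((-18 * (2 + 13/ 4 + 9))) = -82547/ 3414528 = -0.02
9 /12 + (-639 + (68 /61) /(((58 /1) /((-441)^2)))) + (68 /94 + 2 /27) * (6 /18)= 83506697225 /26938332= 3099.92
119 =119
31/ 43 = 0.72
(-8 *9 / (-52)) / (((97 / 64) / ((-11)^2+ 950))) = 1233792 / 1261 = 978.42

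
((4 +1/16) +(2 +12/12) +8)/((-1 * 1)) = -241/16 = -15.06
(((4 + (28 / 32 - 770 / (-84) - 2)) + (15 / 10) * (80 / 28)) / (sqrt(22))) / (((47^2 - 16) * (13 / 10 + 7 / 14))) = 13715 * sqrt(22) / 72947952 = 0.00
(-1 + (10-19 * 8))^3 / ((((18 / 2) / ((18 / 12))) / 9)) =-4386310.50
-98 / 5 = -19.60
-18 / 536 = -9 / 268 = -0.03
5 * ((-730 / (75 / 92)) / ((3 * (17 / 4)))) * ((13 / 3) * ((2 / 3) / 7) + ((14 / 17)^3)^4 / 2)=-909831908118042534080 / 5615895744657666279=-162.01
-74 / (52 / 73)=-2701 / 26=-103.88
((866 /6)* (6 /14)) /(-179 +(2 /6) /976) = -1267824 /3668777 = -0.35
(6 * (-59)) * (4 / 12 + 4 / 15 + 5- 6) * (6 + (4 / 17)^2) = 247800 / 289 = 857.44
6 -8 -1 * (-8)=6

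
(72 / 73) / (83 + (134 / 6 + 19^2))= 216 / 102127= 0.00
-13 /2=-6.50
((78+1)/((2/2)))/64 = 79/64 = 1.23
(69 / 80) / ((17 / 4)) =69 / 340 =0.20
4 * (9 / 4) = 9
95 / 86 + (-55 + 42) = -1023 / 86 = -11.90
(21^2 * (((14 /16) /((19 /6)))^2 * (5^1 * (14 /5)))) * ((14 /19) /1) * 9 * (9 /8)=771895089 /219488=3516.80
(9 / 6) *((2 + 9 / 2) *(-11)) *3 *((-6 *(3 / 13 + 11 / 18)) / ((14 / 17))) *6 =331551 / 28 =11841.11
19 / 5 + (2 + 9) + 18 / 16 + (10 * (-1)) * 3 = -563 / 40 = -14.08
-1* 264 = -264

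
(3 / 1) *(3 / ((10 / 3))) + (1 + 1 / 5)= 39 / 10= 3.90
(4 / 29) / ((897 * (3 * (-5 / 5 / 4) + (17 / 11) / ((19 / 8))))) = -3344 / 2159079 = -0.00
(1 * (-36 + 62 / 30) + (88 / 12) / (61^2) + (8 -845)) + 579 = -5431383 / 18605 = -291.93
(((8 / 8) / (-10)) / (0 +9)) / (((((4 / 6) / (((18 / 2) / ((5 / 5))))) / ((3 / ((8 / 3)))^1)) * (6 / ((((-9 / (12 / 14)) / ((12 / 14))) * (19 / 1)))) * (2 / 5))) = 8379 / 512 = 16.37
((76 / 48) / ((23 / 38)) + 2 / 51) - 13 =-24269 / 2346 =-10.34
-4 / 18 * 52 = -104 / 9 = -11.56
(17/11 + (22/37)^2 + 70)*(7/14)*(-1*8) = -4330908/15059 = -287.60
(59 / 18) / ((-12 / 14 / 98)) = -20237 / 54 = -374.76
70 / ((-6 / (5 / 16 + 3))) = -1855 / 48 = -38.65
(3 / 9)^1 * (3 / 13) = 1 / 13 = 0.08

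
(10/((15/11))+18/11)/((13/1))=296/429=0.69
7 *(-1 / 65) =-7 / 65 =-0.11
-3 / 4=-0.75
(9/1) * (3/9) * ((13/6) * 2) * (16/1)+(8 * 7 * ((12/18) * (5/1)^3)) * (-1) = -13376/3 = -4458.67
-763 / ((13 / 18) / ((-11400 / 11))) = 156567600 / 143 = 1094878.32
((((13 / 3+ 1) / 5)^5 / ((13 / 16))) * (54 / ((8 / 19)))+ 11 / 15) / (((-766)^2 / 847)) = 67726036147 / 214532662500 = 0.32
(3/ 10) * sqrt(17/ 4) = 3 * sqrt(17)/ 20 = 0.62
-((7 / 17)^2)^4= -0.00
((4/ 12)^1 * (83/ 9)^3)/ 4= 571787/ 8748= 65.36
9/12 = 3/4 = 0.75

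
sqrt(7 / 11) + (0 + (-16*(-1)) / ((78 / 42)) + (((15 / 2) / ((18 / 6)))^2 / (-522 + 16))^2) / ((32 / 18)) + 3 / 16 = sqrt(77) / 11 + 4289188197 / 852087808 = 5.83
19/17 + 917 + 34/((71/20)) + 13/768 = 927.71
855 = 855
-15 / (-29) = 15 / 29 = 0.52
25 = 25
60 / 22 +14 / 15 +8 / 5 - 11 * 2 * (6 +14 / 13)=-150.43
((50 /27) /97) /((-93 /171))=-950 /27063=-0.04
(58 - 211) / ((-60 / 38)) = 969 / 10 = 96.90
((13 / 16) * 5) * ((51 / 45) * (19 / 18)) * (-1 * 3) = -4199 / 288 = -14.58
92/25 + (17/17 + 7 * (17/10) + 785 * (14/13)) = 560277/650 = 861.96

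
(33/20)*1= 33/20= 1.65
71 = 71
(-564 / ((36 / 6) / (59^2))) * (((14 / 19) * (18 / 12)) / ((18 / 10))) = -11452490 / 57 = -200920.88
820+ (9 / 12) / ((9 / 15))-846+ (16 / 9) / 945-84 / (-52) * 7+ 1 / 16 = -23666087 / 1769040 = -13.38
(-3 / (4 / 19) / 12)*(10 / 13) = -95 / 104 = -0.91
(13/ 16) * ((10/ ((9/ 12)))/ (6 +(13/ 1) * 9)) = 65/ 738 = 0.09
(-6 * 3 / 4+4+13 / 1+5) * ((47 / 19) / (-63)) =-235 / 342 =-0.69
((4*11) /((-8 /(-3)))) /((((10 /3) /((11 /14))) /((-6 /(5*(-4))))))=1.17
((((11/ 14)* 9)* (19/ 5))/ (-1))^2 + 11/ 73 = 258339653/ 357700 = 722.22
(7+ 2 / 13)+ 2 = 119 / 13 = 9.15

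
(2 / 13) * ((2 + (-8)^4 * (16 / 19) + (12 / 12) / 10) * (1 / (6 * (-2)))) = -50443 / 1140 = -44.25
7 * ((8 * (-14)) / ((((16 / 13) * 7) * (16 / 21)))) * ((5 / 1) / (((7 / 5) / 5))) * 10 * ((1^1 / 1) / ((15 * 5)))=-2275 / 8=-284.38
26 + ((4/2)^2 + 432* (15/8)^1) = 840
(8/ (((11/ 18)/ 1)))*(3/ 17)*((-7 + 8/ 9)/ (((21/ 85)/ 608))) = -243200/ 7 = -34742.86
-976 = -976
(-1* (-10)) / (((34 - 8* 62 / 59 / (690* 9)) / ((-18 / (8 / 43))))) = -354482325 / 12456764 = -28.46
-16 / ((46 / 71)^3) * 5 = -3579110 / 12167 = -294.17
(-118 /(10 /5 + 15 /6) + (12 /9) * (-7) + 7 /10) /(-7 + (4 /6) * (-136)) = 3137 /8790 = 0.36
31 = 31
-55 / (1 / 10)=-550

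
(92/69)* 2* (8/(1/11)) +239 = 1421/3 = 473.67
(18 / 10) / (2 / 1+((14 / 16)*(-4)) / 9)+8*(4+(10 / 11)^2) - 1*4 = 626862 / 17545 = 35.73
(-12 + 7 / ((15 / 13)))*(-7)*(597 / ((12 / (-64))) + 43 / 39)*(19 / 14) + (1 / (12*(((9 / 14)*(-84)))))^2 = -4896754889119 / 27293760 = -179409.32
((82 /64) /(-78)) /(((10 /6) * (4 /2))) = -41 /8320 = -0.00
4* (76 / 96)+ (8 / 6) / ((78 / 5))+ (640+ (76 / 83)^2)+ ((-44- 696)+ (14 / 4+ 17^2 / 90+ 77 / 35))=-701217721 / 8060130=-87.00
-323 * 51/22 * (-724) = 5963226/11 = 542111.45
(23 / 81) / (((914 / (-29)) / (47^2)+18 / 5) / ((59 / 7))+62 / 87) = 434653885 / 1742085846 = 0.25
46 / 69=2 / 3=0.67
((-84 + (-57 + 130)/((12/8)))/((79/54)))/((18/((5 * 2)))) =-1060/79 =-13.42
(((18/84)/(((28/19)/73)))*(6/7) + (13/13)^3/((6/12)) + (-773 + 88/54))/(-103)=28163515/3815532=7.38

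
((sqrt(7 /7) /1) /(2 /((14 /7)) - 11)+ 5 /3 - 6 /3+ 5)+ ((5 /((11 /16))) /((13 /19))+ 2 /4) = 33668 /2145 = 15.70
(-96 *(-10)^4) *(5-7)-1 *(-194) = 1920194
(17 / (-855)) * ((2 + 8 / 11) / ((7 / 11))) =-34 / 399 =-0.09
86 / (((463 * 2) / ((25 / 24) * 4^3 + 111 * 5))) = 80195 / 1389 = 57.74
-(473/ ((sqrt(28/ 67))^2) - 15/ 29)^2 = -843860867161/ 659344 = -1279849.16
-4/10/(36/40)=-4/9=-0.44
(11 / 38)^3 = 1331 / 54872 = 0.02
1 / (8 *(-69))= -1 / 552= -0.00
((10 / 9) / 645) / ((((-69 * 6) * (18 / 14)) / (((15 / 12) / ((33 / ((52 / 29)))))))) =-455 / 2069936451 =-0.00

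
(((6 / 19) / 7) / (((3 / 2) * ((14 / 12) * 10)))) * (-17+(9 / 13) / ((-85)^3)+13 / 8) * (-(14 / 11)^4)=1154815473672 / 11104384094375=0.10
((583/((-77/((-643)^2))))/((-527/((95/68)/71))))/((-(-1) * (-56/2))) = -2081715715/498693776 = -4.17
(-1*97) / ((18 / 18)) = -97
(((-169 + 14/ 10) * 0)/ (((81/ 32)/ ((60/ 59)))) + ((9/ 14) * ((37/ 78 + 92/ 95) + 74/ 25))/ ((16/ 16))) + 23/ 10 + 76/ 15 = 5289197/ 518700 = 10.20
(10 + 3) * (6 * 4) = 312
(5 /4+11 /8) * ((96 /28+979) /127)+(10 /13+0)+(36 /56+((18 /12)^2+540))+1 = 52234699 /92456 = 564.97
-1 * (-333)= 333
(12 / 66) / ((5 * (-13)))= -2 / 715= -0.00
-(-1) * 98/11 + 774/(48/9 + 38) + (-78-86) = -98119/715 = -137.23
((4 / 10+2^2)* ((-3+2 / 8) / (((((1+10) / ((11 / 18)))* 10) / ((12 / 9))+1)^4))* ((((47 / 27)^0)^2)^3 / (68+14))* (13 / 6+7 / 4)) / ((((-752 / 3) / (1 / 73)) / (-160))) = -121 / 8191290671104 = -0.00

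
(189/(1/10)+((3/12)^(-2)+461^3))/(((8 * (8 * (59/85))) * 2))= 8327797395/7552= 1102727.41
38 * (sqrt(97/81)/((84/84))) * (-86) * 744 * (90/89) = -24313920 * sqrt(97)/89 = -2690610.57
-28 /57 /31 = -0.02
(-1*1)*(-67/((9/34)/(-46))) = -104788/9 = -11643.11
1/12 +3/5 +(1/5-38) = -2227/60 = -37.12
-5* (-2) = 10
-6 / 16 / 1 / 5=-3 / 40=-0.08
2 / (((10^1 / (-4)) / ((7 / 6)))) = -0.93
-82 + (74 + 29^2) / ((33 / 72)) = 21058 / 11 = 1914.36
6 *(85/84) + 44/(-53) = 3889/742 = 5.24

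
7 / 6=1.17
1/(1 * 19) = 1/19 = 0.05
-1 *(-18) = 18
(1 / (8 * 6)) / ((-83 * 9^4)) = -1 / 26139024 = -0.00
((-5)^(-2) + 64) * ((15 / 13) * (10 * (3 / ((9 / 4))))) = 12808 / 13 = 985.23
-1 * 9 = -9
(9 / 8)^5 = 59049 / 32768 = 1.80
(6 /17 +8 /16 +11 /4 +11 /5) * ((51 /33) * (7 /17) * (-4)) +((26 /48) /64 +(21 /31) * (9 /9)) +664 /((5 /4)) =23022445541 /44520960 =517.11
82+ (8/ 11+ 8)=998/ 11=90.73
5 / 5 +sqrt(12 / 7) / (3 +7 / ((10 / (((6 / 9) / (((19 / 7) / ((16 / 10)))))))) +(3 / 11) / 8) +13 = 250800 *sqrt(21) / 2904797 +14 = 14.40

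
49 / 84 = 7 / 12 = 0.58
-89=-89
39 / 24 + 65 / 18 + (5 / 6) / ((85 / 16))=6601 / 1224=5.39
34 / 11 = 3.09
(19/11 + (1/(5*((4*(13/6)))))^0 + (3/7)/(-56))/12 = 3909/17248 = 0.23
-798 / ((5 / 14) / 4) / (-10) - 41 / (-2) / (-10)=89171 / 100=891.71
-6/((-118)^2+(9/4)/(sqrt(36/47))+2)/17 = -594176/23444401633+16 * sqrt(47)/23444401633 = -0.00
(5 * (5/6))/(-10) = -5/12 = -0.42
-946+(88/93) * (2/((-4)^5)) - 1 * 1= -5636555/5952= -947.00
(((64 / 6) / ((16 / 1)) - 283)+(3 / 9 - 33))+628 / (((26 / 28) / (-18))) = -162351 / 13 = -12488.54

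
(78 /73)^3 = 474552 /389017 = 1.22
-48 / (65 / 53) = -2544 / 65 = -39.14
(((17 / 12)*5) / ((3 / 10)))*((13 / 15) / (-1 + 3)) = 1105 / 108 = 10.23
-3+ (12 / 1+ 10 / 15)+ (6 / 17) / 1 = 511 / 51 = 10.02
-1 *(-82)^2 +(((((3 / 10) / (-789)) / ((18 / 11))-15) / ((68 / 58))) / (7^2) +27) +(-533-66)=-575444731459 / 78868440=-7296.26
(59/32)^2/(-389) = -3481/398336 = -0.01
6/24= 1/4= 0.25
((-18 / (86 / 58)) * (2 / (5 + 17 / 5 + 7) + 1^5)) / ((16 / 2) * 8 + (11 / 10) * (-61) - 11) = 151380 / 155617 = 0.97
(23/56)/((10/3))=0.12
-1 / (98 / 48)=-24 / 49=-0.49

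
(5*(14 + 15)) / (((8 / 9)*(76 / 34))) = 22185 / 304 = 72.98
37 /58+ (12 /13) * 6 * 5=21361 /754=28.33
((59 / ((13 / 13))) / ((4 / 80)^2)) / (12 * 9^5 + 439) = 23600 / 709027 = 0.03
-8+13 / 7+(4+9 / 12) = -39 / 28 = -1.39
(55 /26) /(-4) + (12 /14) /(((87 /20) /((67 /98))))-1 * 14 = -14890557 /1034488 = -14.39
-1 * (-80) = 80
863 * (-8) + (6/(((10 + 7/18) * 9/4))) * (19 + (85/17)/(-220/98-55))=-241256216/34969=-6899.15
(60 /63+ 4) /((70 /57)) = 4.03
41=41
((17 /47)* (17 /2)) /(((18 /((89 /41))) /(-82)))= -25721 /846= -30.40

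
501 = 501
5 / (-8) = -0.62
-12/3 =-4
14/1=14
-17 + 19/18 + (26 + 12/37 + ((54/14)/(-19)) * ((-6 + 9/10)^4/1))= -56228777191/442890000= -126.96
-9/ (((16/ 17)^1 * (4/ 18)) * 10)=-1377/ 320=-4.30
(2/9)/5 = 2/45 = 0.04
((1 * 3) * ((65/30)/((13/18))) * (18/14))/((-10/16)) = -648/35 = -18.51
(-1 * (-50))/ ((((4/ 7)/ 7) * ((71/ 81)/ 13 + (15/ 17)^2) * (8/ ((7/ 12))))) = 52.79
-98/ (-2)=49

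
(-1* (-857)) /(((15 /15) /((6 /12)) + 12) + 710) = 857 /724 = 1.18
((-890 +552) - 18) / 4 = -89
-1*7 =-7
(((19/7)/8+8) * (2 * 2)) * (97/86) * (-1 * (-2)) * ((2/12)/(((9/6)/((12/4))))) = 45299/1806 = 25.08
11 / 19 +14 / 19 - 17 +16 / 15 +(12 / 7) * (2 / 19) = -28802 / 1995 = -14.44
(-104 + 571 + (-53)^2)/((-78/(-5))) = 210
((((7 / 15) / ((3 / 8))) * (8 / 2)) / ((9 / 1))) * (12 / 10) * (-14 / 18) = -3136 / 6075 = -0.52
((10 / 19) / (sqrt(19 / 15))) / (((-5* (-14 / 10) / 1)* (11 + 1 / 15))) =75* sqrt(285) / 209741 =0.01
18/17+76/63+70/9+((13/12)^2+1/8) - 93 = -466433/5712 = -81.66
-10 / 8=-5 / 4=-1.25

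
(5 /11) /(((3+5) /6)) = 15 /44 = 0.34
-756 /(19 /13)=-9828 /19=-517.26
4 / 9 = 0.44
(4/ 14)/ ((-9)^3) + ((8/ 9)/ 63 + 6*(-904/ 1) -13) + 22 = -3947525/ 729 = -5414.99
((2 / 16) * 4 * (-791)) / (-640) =791 / 1280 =0.62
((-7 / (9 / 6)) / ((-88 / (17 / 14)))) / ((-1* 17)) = -0.00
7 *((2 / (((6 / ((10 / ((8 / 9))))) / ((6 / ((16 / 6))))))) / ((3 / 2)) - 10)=-245 / 8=-30.62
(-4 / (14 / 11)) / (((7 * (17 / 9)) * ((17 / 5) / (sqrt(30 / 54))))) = -330 * sqrt(5) / 14161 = -0.05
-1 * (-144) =144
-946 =-946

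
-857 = -857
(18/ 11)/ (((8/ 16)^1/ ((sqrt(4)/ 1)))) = 72/ 11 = 6.55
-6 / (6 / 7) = -7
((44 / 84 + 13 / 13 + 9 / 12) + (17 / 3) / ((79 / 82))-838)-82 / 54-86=-54788579 / 59724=-917.36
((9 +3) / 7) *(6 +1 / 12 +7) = 157 / 7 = 22.43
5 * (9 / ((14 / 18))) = 405 / 7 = 57.86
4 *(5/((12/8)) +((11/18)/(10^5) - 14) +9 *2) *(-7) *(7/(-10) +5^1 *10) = -45553237961/4500000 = -10122.94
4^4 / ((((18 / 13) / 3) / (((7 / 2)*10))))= 58240 / 3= 19413.33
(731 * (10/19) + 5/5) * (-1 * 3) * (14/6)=-51303/19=-2700.16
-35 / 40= -7 / 8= -0.88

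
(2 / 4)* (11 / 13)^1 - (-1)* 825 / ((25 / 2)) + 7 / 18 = 7817 / 117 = 66.81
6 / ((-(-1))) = 6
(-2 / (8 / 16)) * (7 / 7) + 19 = 15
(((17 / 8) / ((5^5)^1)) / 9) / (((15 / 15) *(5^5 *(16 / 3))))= 17 / 3750000000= 0.00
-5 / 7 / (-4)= 5 / 28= 0.18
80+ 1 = 81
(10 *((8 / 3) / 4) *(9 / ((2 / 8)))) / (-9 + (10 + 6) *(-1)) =-48 / 5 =-9.60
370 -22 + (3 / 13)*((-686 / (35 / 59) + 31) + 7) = 5844 / 65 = 89.91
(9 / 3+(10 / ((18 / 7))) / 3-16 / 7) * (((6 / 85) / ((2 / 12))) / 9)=304 / 3213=0.09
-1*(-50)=50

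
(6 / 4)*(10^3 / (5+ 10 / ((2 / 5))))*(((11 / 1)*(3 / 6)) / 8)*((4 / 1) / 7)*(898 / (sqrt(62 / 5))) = 123475*sqrt(310) / 434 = 5009.22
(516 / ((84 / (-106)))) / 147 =-4558 / 1029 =-4.43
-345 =-345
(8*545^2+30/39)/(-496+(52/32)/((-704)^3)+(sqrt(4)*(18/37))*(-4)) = -3190334151815331840/671164741458029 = -4753.43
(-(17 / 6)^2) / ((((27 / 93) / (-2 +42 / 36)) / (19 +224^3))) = 55941205465 / 216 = 258987062.34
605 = 605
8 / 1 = 8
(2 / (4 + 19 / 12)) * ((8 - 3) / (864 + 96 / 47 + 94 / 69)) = 194580 / 94235299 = 0.00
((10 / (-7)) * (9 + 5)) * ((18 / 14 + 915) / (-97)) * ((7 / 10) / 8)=3207 / 194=16.53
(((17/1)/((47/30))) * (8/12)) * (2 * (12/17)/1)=480/47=10.21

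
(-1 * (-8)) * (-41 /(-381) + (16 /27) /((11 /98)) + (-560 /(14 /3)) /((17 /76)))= -2724343720 /641223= -4248.67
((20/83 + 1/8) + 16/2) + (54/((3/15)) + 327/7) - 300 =116573/4648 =25.08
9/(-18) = -1/2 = -0.50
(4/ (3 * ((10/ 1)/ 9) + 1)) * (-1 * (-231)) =2772/ 13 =213.23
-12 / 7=-1.71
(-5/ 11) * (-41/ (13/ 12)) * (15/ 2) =18450/ 143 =129.02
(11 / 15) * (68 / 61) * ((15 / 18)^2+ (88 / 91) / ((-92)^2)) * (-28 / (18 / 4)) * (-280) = 100838909248 / 101937771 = 989.22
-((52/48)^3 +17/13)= -57937/22464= -2.58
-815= -815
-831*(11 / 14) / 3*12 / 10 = -9141 / 35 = -261.17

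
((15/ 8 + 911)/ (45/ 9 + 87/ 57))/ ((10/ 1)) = 138757/ 9920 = 13.99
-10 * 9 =-90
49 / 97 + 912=88513 / 97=912.51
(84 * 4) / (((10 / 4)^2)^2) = 5376 / 625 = 8.60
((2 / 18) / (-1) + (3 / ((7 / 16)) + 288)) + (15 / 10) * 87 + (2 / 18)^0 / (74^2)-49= 129800429 / 344988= 376.25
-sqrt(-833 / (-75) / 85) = -7 * sqrt(15) / 75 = -0.36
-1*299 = -299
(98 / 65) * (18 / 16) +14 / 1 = 4081 / 260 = 15.70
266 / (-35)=-38 / 5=-7.60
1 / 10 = 0.10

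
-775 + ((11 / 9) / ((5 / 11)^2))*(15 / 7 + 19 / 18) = -21434857 / 28350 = -756.08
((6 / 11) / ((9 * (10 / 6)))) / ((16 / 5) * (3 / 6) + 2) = 1 / 99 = 0.01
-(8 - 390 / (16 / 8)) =187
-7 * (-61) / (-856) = -427 / 856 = -0.50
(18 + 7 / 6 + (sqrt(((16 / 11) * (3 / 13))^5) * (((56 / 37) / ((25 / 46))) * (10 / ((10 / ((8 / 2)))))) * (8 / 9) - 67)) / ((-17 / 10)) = 1435 / 51 - 168820736 * sqrt(429) / 9196631015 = 27.76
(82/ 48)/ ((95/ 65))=533/ 456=1.17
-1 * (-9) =9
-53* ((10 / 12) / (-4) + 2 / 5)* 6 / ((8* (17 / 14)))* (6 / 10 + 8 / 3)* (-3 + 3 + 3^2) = -1254351 / 6800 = -184.46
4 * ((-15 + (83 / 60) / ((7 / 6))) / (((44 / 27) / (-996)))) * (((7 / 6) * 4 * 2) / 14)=8668188 / 385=22514.77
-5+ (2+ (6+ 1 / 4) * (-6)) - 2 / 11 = -40.68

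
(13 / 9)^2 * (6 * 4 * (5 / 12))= 1690 / 81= 20.86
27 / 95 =0.28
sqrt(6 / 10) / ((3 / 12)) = 4 * sqrt(15) / 5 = 3.10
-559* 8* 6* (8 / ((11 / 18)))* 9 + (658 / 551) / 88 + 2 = -76642446671 / 24244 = -3161295.44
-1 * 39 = -39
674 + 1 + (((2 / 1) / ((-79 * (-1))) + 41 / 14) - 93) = 646959 / 1106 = 584.95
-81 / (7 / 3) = -243 / 7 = -34.71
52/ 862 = 26/ 431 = 0.06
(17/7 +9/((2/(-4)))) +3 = -88/7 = -12.57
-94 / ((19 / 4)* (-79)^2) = -376 / 118579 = -0.00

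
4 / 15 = 0.27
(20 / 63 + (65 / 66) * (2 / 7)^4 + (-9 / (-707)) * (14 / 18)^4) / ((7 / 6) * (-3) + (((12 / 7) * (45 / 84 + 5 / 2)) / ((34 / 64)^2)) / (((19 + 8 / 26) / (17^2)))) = 320858115686 / 266016537315837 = 0.00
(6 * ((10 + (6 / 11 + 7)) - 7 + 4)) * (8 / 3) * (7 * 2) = 35840 / 11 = 3258.18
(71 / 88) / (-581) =-71 / 51128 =-0.00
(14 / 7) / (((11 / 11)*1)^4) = 2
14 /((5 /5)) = 14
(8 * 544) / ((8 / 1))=544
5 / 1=5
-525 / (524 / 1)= -525 / 524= -1.00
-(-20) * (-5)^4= 12500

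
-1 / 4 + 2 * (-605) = -4841 / 4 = -1210.25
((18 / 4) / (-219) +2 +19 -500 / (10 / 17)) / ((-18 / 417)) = 16824143 / 876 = 19205.64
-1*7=-7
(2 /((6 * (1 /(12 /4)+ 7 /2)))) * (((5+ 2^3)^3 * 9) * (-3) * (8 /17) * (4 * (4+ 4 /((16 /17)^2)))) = -32328855 /391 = -82682.49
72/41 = 1.76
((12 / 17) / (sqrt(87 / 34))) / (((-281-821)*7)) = -2*sqrt(2958) / 1901501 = -0.00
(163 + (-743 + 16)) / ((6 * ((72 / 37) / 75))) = -43475 / 12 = -3622.92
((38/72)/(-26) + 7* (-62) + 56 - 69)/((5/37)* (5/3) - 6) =15481207/199992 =77.41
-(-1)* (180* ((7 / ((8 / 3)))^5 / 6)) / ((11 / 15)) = 918922725 / 180224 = 5098.78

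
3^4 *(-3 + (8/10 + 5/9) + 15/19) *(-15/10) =19737/190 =103.88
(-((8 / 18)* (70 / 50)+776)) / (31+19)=-17474 / 1125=-15.53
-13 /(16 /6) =-39 /8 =-4.88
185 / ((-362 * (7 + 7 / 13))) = -2405 / 35476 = -0.07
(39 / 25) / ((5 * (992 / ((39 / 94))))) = 1521 / 11656000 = 0.00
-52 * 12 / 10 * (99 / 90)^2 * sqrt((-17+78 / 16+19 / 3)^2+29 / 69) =-1573 * sqrt(10348873) / 11500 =-440.03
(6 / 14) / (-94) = -3 / 658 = -0.00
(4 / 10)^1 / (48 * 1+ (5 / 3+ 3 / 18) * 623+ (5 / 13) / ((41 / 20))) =6396 / 19033765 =0.00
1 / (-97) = -1 / 97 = -0.01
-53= -53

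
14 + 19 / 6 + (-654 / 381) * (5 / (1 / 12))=-65399 / 762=-85.83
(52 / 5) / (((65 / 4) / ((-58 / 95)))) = -0.39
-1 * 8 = -8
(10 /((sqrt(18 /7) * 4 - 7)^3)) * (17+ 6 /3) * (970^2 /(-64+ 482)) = -15581341636 /14641 - 4163595408 * sqrt(14) /14641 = -2128276.02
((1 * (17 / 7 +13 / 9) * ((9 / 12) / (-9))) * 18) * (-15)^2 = -1307.14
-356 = -356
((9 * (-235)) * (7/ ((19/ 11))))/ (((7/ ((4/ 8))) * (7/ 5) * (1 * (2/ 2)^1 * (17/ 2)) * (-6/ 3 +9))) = -7.35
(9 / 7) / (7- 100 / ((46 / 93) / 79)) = -207 / 2570323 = -0.00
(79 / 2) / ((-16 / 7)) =-553 / 32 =-17.28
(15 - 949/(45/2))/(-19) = 1223/855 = 1.43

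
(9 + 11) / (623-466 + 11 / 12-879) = -240 / 8653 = -0.03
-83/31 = -2.68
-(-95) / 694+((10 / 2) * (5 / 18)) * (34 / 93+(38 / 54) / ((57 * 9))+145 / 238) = 50147530085 / 33594498252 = 1.49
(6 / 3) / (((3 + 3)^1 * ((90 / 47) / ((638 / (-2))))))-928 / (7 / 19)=-2574.39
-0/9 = 0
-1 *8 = -8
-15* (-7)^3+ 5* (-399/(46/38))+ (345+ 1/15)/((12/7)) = 3827684/1035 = 3698.25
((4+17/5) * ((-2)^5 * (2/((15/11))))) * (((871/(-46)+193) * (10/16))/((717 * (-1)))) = 4345132/82455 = 52.70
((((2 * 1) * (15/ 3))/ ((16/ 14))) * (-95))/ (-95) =35/ 4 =8.75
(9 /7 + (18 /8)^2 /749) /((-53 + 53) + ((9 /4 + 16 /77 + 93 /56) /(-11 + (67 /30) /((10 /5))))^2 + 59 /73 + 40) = 37419374837999 /1186497156002812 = 0.03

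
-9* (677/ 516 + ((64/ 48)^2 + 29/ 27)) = -19337/ 516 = -37.47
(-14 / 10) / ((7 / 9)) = -9 / 5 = -1.80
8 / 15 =0.53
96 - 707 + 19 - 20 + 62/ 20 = -6089/ 10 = -608.90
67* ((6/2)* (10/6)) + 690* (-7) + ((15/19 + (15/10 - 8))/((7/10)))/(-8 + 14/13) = -1536887/342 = -4493.82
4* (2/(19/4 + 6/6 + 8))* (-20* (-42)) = 5376/11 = 488.73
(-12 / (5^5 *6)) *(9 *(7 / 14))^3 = -729 / 12500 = -0.06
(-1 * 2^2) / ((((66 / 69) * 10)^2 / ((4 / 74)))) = -529 / 223850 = -0.00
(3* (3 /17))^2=81 /289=0.28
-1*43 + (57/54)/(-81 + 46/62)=-1926301/44784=-43.01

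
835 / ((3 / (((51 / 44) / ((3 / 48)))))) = 56780 / 11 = 5161.82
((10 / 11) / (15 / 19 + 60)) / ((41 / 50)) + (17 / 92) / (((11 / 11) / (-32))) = -5.89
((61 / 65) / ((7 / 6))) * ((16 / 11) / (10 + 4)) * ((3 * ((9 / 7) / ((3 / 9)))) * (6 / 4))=355752 / 245245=1.45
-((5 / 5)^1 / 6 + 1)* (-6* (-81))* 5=-2835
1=1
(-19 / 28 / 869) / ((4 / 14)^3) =-931 / 27808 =-0.03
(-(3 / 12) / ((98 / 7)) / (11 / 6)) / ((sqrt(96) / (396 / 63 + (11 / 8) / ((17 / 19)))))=-677 * sqrt(6) / 213248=-0.01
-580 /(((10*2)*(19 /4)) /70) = -8120 /19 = -427.37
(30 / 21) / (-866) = -5 / 3031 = -0.00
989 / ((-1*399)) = -989 / 399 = -2.48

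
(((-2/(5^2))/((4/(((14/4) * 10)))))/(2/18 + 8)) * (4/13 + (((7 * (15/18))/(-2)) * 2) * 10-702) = 622461/9490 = 65.59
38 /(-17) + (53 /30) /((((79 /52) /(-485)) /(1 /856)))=-4990729 /1724412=-2.89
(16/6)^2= 7.11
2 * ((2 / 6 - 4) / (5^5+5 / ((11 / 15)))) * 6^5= -313632 / 17225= -18.21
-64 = -64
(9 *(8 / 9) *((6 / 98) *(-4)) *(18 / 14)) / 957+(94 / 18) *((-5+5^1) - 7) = -36000785 / 984753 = -36.56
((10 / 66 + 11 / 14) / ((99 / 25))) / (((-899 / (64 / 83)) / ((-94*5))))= 162808000 / 1706416173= 0.10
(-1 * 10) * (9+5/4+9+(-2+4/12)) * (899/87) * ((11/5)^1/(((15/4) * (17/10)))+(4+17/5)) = -12918475/918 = -14072.41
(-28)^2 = 784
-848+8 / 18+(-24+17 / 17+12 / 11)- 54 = -91423 / 99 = -923.46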